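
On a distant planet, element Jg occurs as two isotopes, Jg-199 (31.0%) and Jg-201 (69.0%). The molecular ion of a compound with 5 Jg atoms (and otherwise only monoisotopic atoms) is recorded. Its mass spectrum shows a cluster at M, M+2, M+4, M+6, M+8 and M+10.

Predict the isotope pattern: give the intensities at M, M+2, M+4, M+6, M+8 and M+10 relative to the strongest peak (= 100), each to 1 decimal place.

Expanding (0.310 + 0.690)^5:
P(M) = 0.310^5 = 0.002863
P(M+2) = 5 × 0.310^4 × 0.690^1 = 0.031861
P(M+4) = 10 × 0.310^3 × 0.690^2 = 0.141835
P(M+6) = 10 × 0.310^2 × 0.690^3 = 0.315697
P(M+8) = 5 × 0.310^1 × 0.690^4 = 0.351340
P(M+10) = 0.690^5 = 0.156403
The M+8 peak is largest (0.351340); scaling to 100 gives 0.8 : 9.1 : 40.4 : 89.9 : 100.0 : 44.5.

0.8 : 9.1 : 40.4 : 89.9 : 100.0 : 44.5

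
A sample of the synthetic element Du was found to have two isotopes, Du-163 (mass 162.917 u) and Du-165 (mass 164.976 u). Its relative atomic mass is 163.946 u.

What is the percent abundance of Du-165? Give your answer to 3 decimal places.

49.976%

Let x be the fractional abundance of Du-163; then Du-165 has abundance 1 − x.
162.917·x + 164.976·(1 − x) = 163.946
(162.917 − 164.976)·x = 163.946 − 164.976
x = -1.030 / -2.059 = 0.50024 → 50.024% Du-163, 49.976% Du-165.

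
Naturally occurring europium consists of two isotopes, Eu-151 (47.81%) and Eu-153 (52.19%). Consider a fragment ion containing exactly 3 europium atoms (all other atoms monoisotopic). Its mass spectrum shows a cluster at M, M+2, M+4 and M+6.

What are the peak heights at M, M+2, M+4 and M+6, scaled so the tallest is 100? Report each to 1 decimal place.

Each Eu atom is independently Eu-151 (p = 0.4781) or Eu-153 (q = 0.5219); the cluster is the binomial expansion (p + q)^3.
P(M) = 0.4781^3 = 0.109284
P(M+2) = 3 × 0.4781^2 × 0.5219^1 = 0.357887
P(M+4) = 3 × 0.4781^1 × 0.5219^2 = 0.390674
P(M+6) = 0.5219^3 = 0.142155
The M+4 peak is largest (0.390674); scaling to 100 gives 28.0 : 91.6 : 100.0 : 36.4.

28.0 : 91.6 : 100.0 : 36.4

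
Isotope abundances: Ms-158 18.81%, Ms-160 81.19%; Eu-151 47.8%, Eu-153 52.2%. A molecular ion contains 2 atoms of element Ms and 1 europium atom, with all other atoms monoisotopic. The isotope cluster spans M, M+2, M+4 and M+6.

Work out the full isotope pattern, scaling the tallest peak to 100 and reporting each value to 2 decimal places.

3.56 : 34.66 : 100.00 : 72.51

Element Ms pattern (n=2): 0.03538161 : 0.30543678 : 0.65918161
Europium pattern (n=1): 0.4780 : 0.5220
Convolve the two distributions (both contribute in 2-u steps):
  M: 0.03538161×0.4780 = 0.016912
  M+2: 0.03538161×0.5220 + 0.30543678×0.4780 = 0.164468
  M+4: 0.30543678×0.5220 + 0.65918161×0.4780 = 0.474527
  M+6: 0.65918161×0.5220 = 0.344093
Scale to base peak (0.474527) = 100: 3.56 : 34.66 : 100.00 : 72.51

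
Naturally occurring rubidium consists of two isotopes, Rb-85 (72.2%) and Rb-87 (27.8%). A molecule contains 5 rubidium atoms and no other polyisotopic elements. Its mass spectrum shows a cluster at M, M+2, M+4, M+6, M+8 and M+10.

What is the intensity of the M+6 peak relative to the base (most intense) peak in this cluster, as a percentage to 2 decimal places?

Term probabilities: M 0.1962, M+2 0.3777, M+4 0.2909, M+6 0.1120, M+8 0.0216, M+10 0.0017. Base peak = M+2.
P(M+2) = C(5,1) × 0.722^4 × 0.278^1 = 5 × 0.27173701 × 0.2780 = 0.377714 (base)
P(M+6) = C(5,3) × 0.722^2 × 0.278^3 = 10 × 0.521284 × 0.02148495 = 0.111998
Relative intensity = 0.111998 / 0.377714 × 100 = 29.65

29.65%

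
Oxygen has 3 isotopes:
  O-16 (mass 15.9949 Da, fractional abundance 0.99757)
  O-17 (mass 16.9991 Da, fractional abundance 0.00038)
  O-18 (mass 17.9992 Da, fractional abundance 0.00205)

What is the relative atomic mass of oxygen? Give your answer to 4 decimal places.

15.9994 Da

Ar = Σ fᵢ·mᵢ = 0.99757 × 15.9949 + 0.00038 × 16.9991 + 0.00205 × 17.9992
= 15.95603 + 0.00646 + 0.03690 = 15.99939 Da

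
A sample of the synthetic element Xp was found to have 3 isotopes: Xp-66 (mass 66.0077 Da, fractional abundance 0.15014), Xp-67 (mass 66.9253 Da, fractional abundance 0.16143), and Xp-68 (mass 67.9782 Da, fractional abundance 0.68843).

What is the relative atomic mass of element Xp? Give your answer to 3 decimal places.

67.512 Da

Average mass = Σ (abundance × isotope mass) = 0.15014 × 66.0077 + 0.16143 × 66.9253 + 0.68843 × 67.9782
= 9.91040 + 10.80375 + 46.79823 = 67.51238 Da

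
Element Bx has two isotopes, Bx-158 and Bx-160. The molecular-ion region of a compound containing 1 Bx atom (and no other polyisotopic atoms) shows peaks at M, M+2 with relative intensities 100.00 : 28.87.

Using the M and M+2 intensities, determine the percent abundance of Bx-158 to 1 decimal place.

77.6%

Write p for the Bx-158 fraction. I(M+2)/I(M) = [C(1,1)·p^0·(1−p)] / p^1 = 1·(1−p)/p = 28.87/100.00 = 0.2887
(1−p)/p = 0.2887/1 = 0.2887  ⇒  p = 1/(1 + 0.2887) = 0.7760
Bx-158: 77.6%, Bx-160: 22.4%.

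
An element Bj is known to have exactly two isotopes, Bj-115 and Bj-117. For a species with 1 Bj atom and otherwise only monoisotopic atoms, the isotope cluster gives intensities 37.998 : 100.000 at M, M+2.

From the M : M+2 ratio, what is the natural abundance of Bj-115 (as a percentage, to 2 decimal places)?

27.54%

If p is the fraction of Bj that is Bj-115, then I(M+2)/I(M) = [C(1,1)·p^0·(1−p)] / p^1 = 1·(1−p)/p = 100.000/37.998 = 2.6317
(1−p)/p = 2.6317/1 = 2.6317  ⇒  p = 1/(1 + 2.6317) = 0.2754
Bj-115: 27.54%, Bj-117: 72.46%.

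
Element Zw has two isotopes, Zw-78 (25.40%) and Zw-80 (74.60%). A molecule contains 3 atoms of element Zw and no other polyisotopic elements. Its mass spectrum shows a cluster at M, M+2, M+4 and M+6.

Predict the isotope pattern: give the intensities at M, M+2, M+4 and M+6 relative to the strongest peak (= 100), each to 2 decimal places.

3.86 : 34.05 : 100.00 : 97.90

The 3 Zw atoms are independent, so intensities follow the terms of (0.2540 + 0.7460)^3.
P(M) = 0.2540^3 = 0.016387
P(M+2) = 3 × 0.2540^2 × 0.7460^1 = 0.144387
P(M+4) = 3 × 0.2540^1 × 0.7460^2 = 0.424065
P(M+6) = 0.7460^3 = 0.415161
The M+4 peak is largest (0.424065); scaling to 100 gives 3.86 : 34.05 : 100.00 : 97.90.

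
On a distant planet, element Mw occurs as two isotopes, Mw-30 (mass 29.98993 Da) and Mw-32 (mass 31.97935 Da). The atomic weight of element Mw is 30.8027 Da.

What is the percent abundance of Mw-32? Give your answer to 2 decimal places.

Let x be the fractional abundance of Mw-30; then Mw-32 has abundance 1 − x.
29.98993·x + 31.97935·(1 − x) = 30.8027
(29.98993 − 31.97935)·x = 30.8027 − 31.97935
x = -1.17665 / -1.98942 = 0.59145 → 59.15% Mw-30, 40.85% Mw-32.

40.85%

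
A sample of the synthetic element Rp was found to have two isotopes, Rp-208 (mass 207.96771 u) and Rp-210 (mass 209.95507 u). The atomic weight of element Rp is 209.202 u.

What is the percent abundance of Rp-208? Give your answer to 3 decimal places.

Let x be the fractional abundance of Rp-208; then Rp-210 has abundance 1 − x.
207.96771·x + 209.95507·(1 − x) = 209.202
(207.96771 − 209.95507)·x = 209.202 − 209.95507
x = -0.75307 / -1.98736 = 0.37893 → 37.893% Rp-208, 62.107% Rp-210.

37.893%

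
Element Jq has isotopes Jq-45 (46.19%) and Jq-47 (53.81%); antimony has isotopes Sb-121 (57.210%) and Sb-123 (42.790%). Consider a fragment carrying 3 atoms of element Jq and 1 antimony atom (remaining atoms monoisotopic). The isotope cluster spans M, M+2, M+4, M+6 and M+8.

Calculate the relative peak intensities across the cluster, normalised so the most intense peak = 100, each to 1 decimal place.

15.0 : 63.5 : 100.0 : 69.2 : 17.7

Element Jq pattern (n=3): 0.09854711 : 0.3444135 : 0.40123167 : 0.15580772
Antimony pattern (n=1): 0.5721 : 0.4279
Convolve the two distributions (both contribute in 2-u steps):
  M: 0.09854711×0.5721 = 0.056379
  M+2: 0.09854711×0.4279 + 0.3444135×0.5721 = 0.239207
  M+4: 0.3444135×0.4279 + 0.40123167×0.5721 = 0.376919
  M+6: 0.40123167×0.4279 + 0.15580772×0.5721 = 0.260825
  M+8: 0.15580772×0.4279 = 0.066670
Scale to base peak (0.376919) = 100: 15.0 : 63.5 : 100.0 : 69.2 : 17.7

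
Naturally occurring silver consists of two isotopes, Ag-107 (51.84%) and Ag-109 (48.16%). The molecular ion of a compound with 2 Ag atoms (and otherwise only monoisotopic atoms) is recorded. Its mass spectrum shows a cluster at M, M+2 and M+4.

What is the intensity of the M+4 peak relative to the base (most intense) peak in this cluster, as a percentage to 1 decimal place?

Binomial terms of (0.5184 + 0.4816)^2: M 0.2687, M+2 0.4993, M+4 0.2319 → M+2 is the base peak.
P(M+2) = C(2,1) × 0.5184^1 × 0.4816^1 = 2 × 0.5184 × 0.4816 = 0.499323 (base)
P(M+4) = C(2,2) × 0.5184^0 × 0.4816^2 = 1 × 1.0000 × 0.23193856 = 0.231939
Relative intensity = 0.231939 / 0.499323 × 100 = 46.5

46.5%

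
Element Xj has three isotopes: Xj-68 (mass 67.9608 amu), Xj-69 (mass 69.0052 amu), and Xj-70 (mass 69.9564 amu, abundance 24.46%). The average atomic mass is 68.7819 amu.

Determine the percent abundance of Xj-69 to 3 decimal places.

Let x and y be the fractions of Xj-68 and Xj-69. Then x + y = 1 − 0.2446 = 0.7554 and 67.9608x + 69.0052y = 68.7819 − 0.2446×69.9564 = 51.67056456.
Substituting: 67.9608x + 69.0052(0.7554 − x) = 51.67056456
(67.9608 − 69.0052)x = -0.45596352  ⇒  x = 0.43658, y = 0.31882
Xj-68: 43.658%, Xj-69: 31.882%.

31.882%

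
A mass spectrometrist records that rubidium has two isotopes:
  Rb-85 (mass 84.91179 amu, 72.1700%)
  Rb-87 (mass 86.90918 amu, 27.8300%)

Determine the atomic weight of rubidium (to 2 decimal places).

85.47 amu

Weight each isotope mass by its fractional abundance: 0.721700 × 84.91179 + 0.278300 × 86.90918
= 61.280839 + 24.186825 = 85.467664 amu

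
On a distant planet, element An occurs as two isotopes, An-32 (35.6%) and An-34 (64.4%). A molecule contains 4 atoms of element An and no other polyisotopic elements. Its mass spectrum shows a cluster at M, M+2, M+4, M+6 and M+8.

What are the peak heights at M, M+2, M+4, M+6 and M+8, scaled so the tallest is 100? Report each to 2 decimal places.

The 4 An atoms are independent, so intensities follow the terms of (0.356 + 0.644)^4.
P(M) = 0.356^4 = 0.016062
P(M+2) = 4 × 0.356^3 × 0.644^1 = 0.116224
P(M+4) = 6 × 0.356^2 × 0.644^2 = 0.315372
P(M+6) = 4 × 0.356^1 × 0.644^3 = 0.380336
P(M+8) = 0.644^4 = 0.172006
The M+6 peak is largest (0.380336); scaling to 100 gives 4.22 : 30.56 : 82.92 : 100.00 : 45.22.

4.22 : 30.56 : 82.92 : 100.00 : 45.22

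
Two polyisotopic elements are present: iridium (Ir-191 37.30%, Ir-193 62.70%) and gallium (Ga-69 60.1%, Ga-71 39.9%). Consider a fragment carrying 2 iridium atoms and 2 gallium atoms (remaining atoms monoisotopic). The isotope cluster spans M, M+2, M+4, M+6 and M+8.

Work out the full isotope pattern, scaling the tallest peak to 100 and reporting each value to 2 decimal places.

Iridium pattern (n=2): 0.139129 : 0.467742 : 0.393129
Gallium pattern (n=2): 0.361201 : 0.479598 : 0.159201
Convolve the two distributions (both contribute in 2-u steps):
  M: 0.139129×0.361201 = 0.050254
  M+2: 0.139129×0.479598 + 0.467742×0.361201 = 0.235675
  M+4: 0.139129×0.159201 + 0.467742×0.479598 + 0.393129×0.361201 = 0.388476
  M+6: 0.467742×0.159201 + 0.393129×0.479598 = 0.263009
  M+8: 0.393129×0.159201 = 0.062587
Scale to base peak (0.388476) = 100: 12.94 : 60.67 : 100.00 : 67.70 : 16.11

12.94 : 60.67 : 100.00 : 67.70 : 16.11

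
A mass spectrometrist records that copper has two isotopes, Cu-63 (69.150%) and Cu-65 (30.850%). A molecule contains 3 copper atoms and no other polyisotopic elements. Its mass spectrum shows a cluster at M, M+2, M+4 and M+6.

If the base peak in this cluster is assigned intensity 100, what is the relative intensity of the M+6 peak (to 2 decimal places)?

6.63

Binomial terms of (0.69150 + 0.30850)^3: M 0.3307, M+2 0.4425, M+4 0.1974, M+6 0.0294 → M+2 is the base peak.
P(M+2) = C(3,1) × 0.69150^2 × 0.30850^1 = 3 × 0.47817225 × 0.3085 = 0.442548 (base)
P(M+6) = C(3,3) × 0.69150^0 × 0.30850^3 = 1 × 1.0000 × 0.02936064 = 0.029361
Relative intensity = 0.029361 / 0.442548 × 100 = 6.63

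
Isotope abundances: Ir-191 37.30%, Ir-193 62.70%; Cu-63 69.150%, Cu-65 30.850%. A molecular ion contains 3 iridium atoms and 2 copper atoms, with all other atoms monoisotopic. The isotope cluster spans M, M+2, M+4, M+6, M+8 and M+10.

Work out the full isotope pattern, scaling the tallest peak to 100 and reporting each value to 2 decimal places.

7.51 : 44.57 : 98.94 : 100.00 : 44.49 : 7.10

Iridium pattern (n=3): 0.05189512 : 0.26170165 : 0.43991135 : 0.24649188
Copper pattern (n=2): 0.47817225 : 0.4266555 : 0.09517225
Convolve the two distributions (both contribute in 2-u steps):
  M: 0.05189512×0.47817225 = 0.024815
  M+2: 0.05189512×0.4266555 + 0.26170165×0.47817225 = 0.147280
  M+4: 0.05189512×0.09517225 + 0.26170165×0.4266555 + 0.43991135×0.47817225 = 0.326949
  M+6: 0.26170165×0.09517225 + 0.43991135×0.4266555 + 0.24649188×0.47817225 = 0.330463
  M+8: 0.43991135×0.09517225 + 0.24649188×0.4266555 = 0.147034
  M+10: 0.24649188×0.09517225 = 0.023459
Scale to base peak (0.330463) = 100: 7.51 : 44.57 : 98.94 : 100.00 : 44.49 : 7.10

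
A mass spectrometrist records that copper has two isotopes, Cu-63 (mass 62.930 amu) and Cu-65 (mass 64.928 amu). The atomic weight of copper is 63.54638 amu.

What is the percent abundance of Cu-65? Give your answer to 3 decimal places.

30.850%

With x = fraction of Cu-63 (so Cu-65 is 1 − x):
62.930·x + 64.928·(1 − x) = 63.54638
(62.930 − 64.928)·x = 63.54638 − 64.928
x = -1.38162 / -1.998 = 0.69150 → 69.150% Cu-63, 30.850% Cu-65.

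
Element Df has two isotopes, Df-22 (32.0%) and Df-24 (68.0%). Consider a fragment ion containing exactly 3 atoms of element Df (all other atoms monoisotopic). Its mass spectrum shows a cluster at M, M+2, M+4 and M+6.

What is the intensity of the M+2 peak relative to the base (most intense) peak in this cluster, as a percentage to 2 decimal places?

Binomial terms of (0.320 + 0.680)^3: M 0.0328, M+2 0.2089, M+4 0.4439, M+6 0.3144 → M+4 is the base peak.
P(M+4) = C(3,2) × 0.320^1 × 0.680^2 = 3 × 0.3200 × 0.4624 = 0.443904 (base)
P(M+2) = C(3,1) × 0.320^2 × 0.680^1 = 3 × 0.1024 × 0.6800 = 0.208896
Relative intensity = 0.208896 / 0.443904 × 100 = 47.06

47.06%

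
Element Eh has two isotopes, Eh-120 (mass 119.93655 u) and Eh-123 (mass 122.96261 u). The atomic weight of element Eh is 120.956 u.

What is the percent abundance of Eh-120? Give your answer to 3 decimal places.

Let x be the fractional abundance of Eh-120; then Eh-123 has abundance 1 − x.
119.93655·x + 122.96261·(1 − x) = 120.956
(119.93655 − 122.96261)·x = 120.956 − 122.96261
x = -2.00661 / -3.02606 = 0.66311 → 66.311% Eh-120, 33.689% Eh-123.

66.311%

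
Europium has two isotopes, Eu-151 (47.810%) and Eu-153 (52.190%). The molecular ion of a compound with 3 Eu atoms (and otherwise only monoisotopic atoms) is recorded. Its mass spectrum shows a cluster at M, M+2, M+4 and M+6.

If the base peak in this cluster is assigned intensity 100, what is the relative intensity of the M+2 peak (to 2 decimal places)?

Term probabilities: M 0.1093, M+2 0.3579, M+4 0.3907, M+6 0.1422. Base peak = M+4.
P(M+4) = C(3,2) × 0.47810^1 × 0.52190^2 = 3 × 0.4781 × 0.27237961 = 0.390674 (base)
P(M+2) = C(3,1) × 0.47810^2 × 0.52190^1 = 3 × 0.22857961 × 0.5219 = 0.357887
Relative intensity = 0.357887 / 0.390674 × 100 = 91.61

91.61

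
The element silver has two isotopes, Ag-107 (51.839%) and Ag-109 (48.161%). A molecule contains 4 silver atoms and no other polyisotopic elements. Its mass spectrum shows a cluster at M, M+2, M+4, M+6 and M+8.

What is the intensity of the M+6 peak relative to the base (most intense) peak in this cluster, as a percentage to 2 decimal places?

61.94%

(0.51839 + 0.48161)^4 gives M 0.0722, M+2 0.2684, M+4 0.3740, M+6 0.2316, M+8 0.0538; the largest is M+4.
P(M+4) = C(4,2) × 0.51839^2 × 0.48161^2 = 6 × 0.26872819 × 0.23194819 = 0.373986 (base)
P(M+6) = C(4,3) × 0.51839^1 × 0.48161^3 = 4 × 0.51839 × 0.11170857 = 0.231634
Relative intensity = 0.231634 / 0.373986 × 100 = 61.94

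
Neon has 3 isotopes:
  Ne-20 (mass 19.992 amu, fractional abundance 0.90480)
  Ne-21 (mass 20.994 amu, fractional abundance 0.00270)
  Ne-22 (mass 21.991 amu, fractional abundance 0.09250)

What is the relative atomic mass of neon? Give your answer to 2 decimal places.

20.18 amu

Ar = Σ fᵢ·mᵢ = 0.90480 × 19.992 + 0.00270 × 20.994 + 0.09250 × 21.991
= 18.0888 + 0.0567 + 2.0342 = 20.1797 amu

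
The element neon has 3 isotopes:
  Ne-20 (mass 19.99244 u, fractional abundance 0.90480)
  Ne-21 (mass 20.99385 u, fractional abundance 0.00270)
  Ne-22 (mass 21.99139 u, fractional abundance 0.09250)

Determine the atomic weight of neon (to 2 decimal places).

The abundance-weighted mean is 0.90480 × 19.99244 + 0.00270 × 20.99385 + 0.09250 × 21.99139
= 18.089160 + 0.056683 + 2.034204 = 20.180047 u

20.18 u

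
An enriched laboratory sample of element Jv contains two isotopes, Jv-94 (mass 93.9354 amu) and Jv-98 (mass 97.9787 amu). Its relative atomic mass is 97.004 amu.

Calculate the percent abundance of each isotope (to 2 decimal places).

Let x be the fractional abundance of Jv-94; then Jv-98 has abundance 1 − x.
93.9354·x + 97.9787·(1 − x) = 97.004
(93.9354 − 97.9787)·x = 97.004 − 97.9787
x = -0.9747 / -4.0433 = 0.24107 → 24.11% Jv-94, 75.89% Jv-98.

Jv-94: 24.11%, Jv-98: 75.89%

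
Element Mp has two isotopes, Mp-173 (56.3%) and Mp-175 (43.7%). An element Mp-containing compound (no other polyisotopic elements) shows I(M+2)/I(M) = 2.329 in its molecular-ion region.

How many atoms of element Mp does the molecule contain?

3

The M+2/M ratio from n Mp atoms is n · q/p = n · 0.437/0.563.
n = 2.329 × 0.563/0.437 = 3.00 ≈ 3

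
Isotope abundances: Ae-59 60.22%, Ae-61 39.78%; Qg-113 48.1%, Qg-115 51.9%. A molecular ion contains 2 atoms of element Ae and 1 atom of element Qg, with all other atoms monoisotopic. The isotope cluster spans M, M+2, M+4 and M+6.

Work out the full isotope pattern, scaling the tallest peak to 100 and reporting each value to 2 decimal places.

Element Ae pattern (n=2): 0.36264484 : 0.47911032 : 0.15824484
Element Qg pattern (n=1): 0.4810 : 0.5190
Convolve the two distributions (both contribute in 2-u steps):
  M: 0.36264484×0.4810 = 0.174432
  M+2: 0.36264484×0.5190 + 0.47911032×0.4810 = 0.418665
  M+4: 0.47911032×0.5190 + 0.15824484×0.4810 = 0.324774
  M+6: 0.15824484×0.5190 = 0.082129
Scale to base peak (0.418665) = 100: 41.66 : 100.00 : 77.57 : 19.62

41.66 : 100.00 : 77.57 : 19.62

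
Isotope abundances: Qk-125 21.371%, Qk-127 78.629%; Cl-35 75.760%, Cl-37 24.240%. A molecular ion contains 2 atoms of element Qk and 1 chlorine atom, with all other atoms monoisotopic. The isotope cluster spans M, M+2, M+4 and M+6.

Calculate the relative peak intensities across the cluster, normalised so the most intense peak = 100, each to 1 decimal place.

6.3 : 48.3 : 100.0 : 27.3

Element Qk pattern (n=2): 0.04567196 : 0.33607607 : 0.61825196
Chlorine pattern (n=1): 0.7576 : 0.2424
Convolve the two distributions (both contribute in 2-u steps):
  M: 0.04567196×0.7576 = 0.034601
  M+2: 0.04567196×0.2424 + 0.33607607×0.7576 = 0.265682
  M+4: 0.33607607×0.2424 + 0.61825196×0.7576 = 0.549853
  M+6: 0.61825196×0.2424 = 0.149864
Scale to base peak (0.549853) = 100: 6.3 : 48.3 : 100.0 : 27.3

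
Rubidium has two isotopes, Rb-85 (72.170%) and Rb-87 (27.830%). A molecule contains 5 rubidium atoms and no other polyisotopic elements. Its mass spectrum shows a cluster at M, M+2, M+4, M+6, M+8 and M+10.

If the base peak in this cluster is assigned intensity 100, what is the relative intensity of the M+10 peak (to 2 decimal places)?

0.44

(0.72170 + 0.27830)^5 gives M 0.1958, M+2 0.3775, M+4 0.2911, M+6 0.1123, M+8 0.0216, M+10 0.0017; the largest is M+2.
P(M+2) = C(5,1) × 0.72170^4 × 0.27830^1 = 5 × 0.27128565 × 0.2783 = 0.377494 (base)
P(M+10) = C(5,5) × 0.72170^0 × 0.27830^5 = 1 × 1.0000 × 0.00166942 = 0.001669
Relative intensity = 0.001669 / 0.377494 × 100 = 0.44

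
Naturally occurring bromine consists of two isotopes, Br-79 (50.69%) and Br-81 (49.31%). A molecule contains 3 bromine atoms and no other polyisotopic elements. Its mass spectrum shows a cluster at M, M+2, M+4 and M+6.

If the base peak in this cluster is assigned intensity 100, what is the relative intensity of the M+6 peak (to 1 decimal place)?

31.5

Term probabilities: M 0.1302, M+2 0.3801, M+4 0.3698, M+6 0.1199. Base peak = M+2.
P(M+2) = C(3,1) × 0.5069^2 × 0.4931^1 = 3 × 0.25694761 × 0.4931 = 0.380103 (base)
P(M+6) = C(3,3) × 0.5069^0 × 0.4931^3 = 1 × 1.0000 × 0.11989609 = 0.119896
Relative intensity = 0.119896 / 0.380103 × 100 = 31.5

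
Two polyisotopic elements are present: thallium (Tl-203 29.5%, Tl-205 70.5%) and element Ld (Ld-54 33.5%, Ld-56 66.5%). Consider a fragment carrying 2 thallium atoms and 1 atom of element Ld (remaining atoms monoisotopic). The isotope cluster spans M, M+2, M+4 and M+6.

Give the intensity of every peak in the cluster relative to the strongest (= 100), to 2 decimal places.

Thallium pattern (n=2): 0.087025 : 0.41595 : 0.497025
Element Ld pattern (n=1): 0.3350 : 0.6650
Convolve the two distributions (both contribute in 2-u steps):
  M: 0.087025×0.3350 = 0.029153
  M+2: 0.087025×0.6650 + 0.41595×0.3350 = 0.197215
  M+4: 0.41595×0.6650 + 0.497025×0.3350 = 0.443110
  M+6: 0.497025×0.6650 = 0.330522
Scale to base peak (0.443110) = 100: 6.58 : 44.51 : 100.00 : 74.59

6.58 : 44.51 : 100.00 : 74.59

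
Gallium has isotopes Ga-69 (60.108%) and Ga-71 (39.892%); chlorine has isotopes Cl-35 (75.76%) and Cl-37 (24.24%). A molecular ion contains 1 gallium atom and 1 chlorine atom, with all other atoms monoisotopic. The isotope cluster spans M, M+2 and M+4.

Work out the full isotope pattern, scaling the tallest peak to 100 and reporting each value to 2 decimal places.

100.00 : 98.36 : 21.23

Gallium pattern (n=1): 0.60108 : 0.39892
Chlorine pattern (n=1): 0.7576 : 0.2424
Convolve the two distributions (both contribute in 2-u steps):
  M: 0.60108×0.7576 = 0.455378
  M+2: 0.60108×0.2424 + 0.39892×0.7576 = 0.447924
  M+4: 0.39892×0.2424 = 0.096698
Scale to base peak (0.455378) = 100: 100.00 : 98.36 : 21.23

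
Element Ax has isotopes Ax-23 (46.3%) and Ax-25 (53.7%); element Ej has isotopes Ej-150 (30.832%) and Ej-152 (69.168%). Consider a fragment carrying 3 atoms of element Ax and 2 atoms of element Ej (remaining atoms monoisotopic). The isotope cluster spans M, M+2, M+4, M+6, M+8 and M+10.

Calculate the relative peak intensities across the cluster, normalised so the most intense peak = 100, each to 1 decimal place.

Element Ax pattern (n=3): 0.09925285 : 0.34534846 : 0.40054454 : 0.15485415
Element Ej pattern (n=2): 0.09506122 : 0.42651756 : 0.47842122
Convolve the two distributions (both contribute in 2-u steps):
  M: 0.09925285×0.09506122 = 0.009435
  M+2: 0.09925285×0.42651756 + 0.34534846×0.09506122 = 0.075162
  M+4: 0.09925285×0.47842122 + 0.34534846×0.42651756 + 0.40054454×0.09506122 = 0.232858
  M+6: 0.34534846×0.47842122 + 0.40054454×0.42651756 + 0.15485415×0.09506122 = 0.350782
  M+8: 0.40054454×0.47842122 + 0.15485415×0.42651756 = 0.257677
  M+10: 0.15485415×0.47842122 = 0.074086
Scale to base peak (0.350782) = 100: 2.7 : 21.4 : 66.4 : 100.0 : 73.5 : 21.1

2.7 : 21.4 : 66.4 : 100.0 : 73.5 : 21.1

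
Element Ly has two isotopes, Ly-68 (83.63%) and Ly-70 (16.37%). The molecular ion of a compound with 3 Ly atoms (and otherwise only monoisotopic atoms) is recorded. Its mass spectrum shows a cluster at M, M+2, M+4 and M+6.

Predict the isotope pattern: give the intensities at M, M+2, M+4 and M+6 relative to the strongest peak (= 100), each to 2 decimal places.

100.00 : 58.72 : 11.49 : 0.75

Expanding (0.8363 + 0.1637)^3:
P(M) = 0.8363^3 = 0.584906
P(M+2) = 3 × 0.8363^2 × 0.1637^1 = 0.343474
P(M+4) = 3 × 0.8363^1 × 0.1637^2 = 0.067233
P(M+6) = 0.1637^3 = 0.004387
The M peak is largest (0.584906); scaling to 100 gives 100.00 : 58.72 : 11.49 : 0.75.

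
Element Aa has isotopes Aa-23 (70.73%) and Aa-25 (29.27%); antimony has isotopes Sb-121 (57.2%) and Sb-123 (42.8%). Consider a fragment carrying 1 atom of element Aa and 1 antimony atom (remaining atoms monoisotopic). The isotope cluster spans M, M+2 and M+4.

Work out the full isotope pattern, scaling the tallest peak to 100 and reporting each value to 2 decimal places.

Element Aa pattern (n=1): 0.7073 : 0.2927
Antimony pattern (n=1): 0.5720 : 0.4280
Convolve the two distributions (both contribute in 2-u steps):
  M: 0.7073×0.5720 = 0.404576
  M+2: 0.7073×0.4280 + 0.2927×0.5720 = 0.470149
  M+4: 0.2927×0.4280 = 0.125276
Scale to base peak (0.470149) = 100: 86.05 : 100.00 : 26.65

86.05 : 100.00 : 26.65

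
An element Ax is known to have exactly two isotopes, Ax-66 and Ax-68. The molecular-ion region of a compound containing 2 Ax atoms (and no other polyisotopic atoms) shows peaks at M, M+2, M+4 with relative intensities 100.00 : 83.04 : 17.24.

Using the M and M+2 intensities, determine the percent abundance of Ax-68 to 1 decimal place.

If p is the fraction of Ax that is Ax-66, then I(M+2)/I(M) = [C(2,1)·p^1·(1−p)] / p^2 = 2·(1−p)/p = 83.04/100.00 = 0.8304
(1−p)/p = 0.8304/2 = 0.4152  ⇒  p = 1/(1 + 0.4152) = 0.7066
Ax-66: 70.7%, Ax-68: 29.3%.

29.3%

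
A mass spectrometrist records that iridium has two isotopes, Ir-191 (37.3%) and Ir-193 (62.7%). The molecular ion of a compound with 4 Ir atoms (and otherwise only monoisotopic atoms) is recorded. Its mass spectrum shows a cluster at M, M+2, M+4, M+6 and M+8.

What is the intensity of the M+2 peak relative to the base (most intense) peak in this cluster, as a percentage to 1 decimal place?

Term probabilities: M 0.0194, M+2 0.1302, M+4 0.3282, M+6 0.3678, M+8 0.1546. Base peak = M+6.
P(M+6) = C(4,3) × 0.373^1 × 0.627^3 = 4 × 0.3730 × 0.24649188 = 0.367766 (base)
P(M+2) = C(4,1) × 0.373^3 × 0.627^1 = 4 × 0.05189512 × 0.6270 = 0.130153
Relative intensity = 0.130153 / 0.367766 × 100 = 35.4

35.4%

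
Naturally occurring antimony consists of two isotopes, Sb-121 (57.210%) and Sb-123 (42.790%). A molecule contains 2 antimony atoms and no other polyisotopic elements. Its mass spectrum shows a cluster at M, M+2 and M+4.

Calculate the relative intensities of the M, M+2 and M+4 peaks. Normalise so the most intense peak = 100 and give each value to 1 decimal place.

66.8 : 100.0 : 37.4

Expanding (0.57210 + 0.42790)^2:
P(M) = 0.57210^2 = 0.327298
P(M+2) = 2 × 0.57210^1 × 0.42790^1 = 0.489603
P(M+4) = 0.42790^2 = 0.183098
The M+2 peak is largest (0.489603); scaling to 100 gives 66.8 : 100.0 : 37.4.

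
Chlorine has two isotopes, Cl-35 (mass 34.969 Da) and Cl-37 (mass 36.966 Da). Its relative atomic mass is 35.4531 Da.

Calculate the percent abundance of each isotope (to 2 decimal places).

Cl-35: 75.76%, Cl-37: 24.24%

With x = fraction of Cl-35 (so Cl-37 is 1 − x):
34.969·x + 36.966·(1 − x) = 35.4531
(34.969 − 36.966)·x = 35.4531 − 36.966
x = -1.5129 / -1.997 = 0.75759 → 75.76% Cl-35, 24.24% Cl-37.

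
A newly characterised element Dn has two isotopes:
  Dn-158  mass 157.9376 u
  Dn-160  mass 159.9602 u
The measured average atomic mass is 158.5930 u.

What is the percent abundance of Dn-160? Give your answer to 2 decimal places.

With x = fraction of Dn-158 (so Dn-160 is 1 − x):
157.9376·x + 159.9602·(1 − x) = 158.5930
(157.9376 − 159.9602)·x = 158.5930 − 159.9602
x = -1.3672 / -2.0226 = 0.67596 → 67.60% Dn-158, 32.40% Dn-160.

32.40%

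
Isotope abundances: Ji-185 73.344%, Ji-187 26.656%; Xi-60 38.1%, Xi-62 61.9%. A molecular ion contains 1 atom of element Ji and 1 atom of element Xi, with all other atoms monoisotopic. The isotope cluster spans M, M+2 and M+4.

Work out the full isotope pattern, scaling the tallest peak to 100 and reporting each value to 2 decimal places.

Element Ji pattern (n=1): 0.73344 : 0.26656
Element Xi pattern (n=1): 0.3810 : 0.6190
Convolve the two distributions (both contribute in 2-u steps):
  M: 0.73344×0.3810 = 0.279441
  M+2: 0.73344×0.6190 + 0.26656×0.3810 = 0.555559
  M+4: 0.26656×0.6190 = 0.165001
Scale to base peak (0.555559) = 100: 50.30 : 100.00 : 29.70

50.30 : 100.00 : 29.70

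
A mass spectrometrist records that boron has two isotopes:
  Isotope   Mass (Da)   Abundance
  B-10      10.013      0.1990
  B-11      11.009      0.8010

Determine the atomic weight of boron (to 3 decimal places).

10.811 Da

The abundance-weighted mean is 0.1990 × 10.013 + 0.8010 × 11.009
= 1.9926 + 8.8182 = 10.8108 Da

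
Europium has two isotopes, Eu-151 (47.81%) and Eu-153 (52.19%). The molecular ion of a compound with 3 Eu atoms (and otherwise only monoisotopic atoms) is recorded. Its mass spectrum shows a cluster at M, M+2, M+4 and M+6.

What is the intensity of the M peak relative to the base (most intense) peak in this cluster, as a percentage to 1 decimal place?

28.0%

(0.4781 + 0.5219)^3 gives M 0.1093, M+2 0.3579, M+4 0.3907, M+6 0.1422; the largest is M+4.
P(M+4) = C(3,2) × 0.4781^1 × 0.5219^2 = 3 × 0.4781 × 0.27237961 = 0.390674 (base)
P(M) = C(3,0) × 0.4781^3 × 0.5219^0 = 1 × 0.10928391 × 1.0000 = 0.109284
Relative intensity = 0.109284 / 0.390674 × 100 = 28.0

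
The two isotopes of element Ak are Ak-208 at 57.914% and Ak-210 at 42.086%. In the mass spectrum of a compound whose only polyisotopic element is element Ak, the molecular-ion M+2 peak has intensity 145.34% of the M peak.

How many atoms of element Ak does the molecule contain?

2

The M+2/M ratio from n Ak atoms is n · q/p = n · 0.42086/0.57914.
n = 1.4534 × 0.57914/0.42086 = 2.00 ≈ 2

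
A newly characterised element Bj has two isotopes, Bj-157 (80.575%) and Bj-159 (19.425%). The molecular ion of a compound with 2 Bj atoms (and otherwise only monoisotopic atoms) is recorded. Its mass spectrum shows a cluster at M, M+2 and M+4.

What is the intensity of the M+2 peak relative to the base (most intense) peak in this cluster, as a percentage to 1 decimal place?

Binomial terms of (0.80575 + 0.19425)^2: M 0.6492, M+2 0.3130, M+4 0.0377 → M is the base peak.
P(M) = C(2,0) × 0.80575^2 × 0.19425^0 = 1 × 0.64923306 × 1.0000 = 0.649233 (base)
P(M+2) = C(2,1) × 0.80575^1 × 0.19425^1 = 2 × 0.80575 × 0.19425 = 0.313034
Relative intensity = 0.313034 / 0.649233 × 100 = 48.2

48.2%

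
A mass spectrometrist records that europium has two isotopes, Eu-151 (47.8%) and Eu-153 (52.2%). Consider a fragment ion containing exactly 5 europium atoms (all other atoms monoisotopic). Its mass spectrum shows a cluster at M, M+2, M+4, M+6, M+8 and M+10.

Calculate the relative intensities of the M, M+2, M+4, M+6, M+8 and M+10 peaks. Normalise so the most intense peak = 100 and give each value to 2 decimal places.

7.68 : 41.93 : 91.57 : 100.00 : 54.60 : 11.93

Expanding (0.478 + 0.522)^5:
P(M) = 0.478^5 = 0.024954
P(M+2) = 5 × 0.478^4 × 0.522^1 = 0.136255
P(M+4) = 10 × 0.478^3 × 0.522^2 = 0.297594
P(M+6) = 10 × 0.478^2 × 0.522^3 = 0.324988
P(M+8) = 5 × 0.478^1 × 0.522^4 = 0.177452
P(M+10) = 0.522^5 = 0.038757
The M+6 peak is largest (0.324988); scaling to 100 gives 7.68 : 41.93 : 91.57 : 100.00 : 54.60 : 11.93.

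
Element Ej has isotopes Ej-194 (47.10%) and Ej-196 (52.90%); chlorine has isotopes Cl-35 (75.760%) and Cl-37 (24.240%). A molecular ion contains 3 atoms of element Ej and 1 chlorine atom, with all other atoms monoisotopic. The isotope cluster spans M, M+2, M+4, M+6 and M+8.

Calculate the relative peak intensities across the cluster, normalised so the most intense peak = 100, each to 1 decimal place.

Element Ej pattern (n=3): 0.10448711 : 0.35206167 : 0.39541533 : 0.14803589
Chlorine pattern (n=1): 0.7576 : 0.2424
Convolve the two distributions (both contribute in 2-u steps):
  M: 0.10448711×0.7576 = 0.079159
  M+2: 0.10448711×0.2424 + 0.35206167×0.7576 = 0.292050
  M+4: 0.35206167×0.2424 + 0.39541533×0.7576 = 0.384906
  M+6: 0.39541533×0.2424 + 0.14803589×0.7576 = 0.208001
  M+8: 0.14803589×0.2424 = 0.035884
Scale to base peak (0.384906) = 100: 20.6 : 75.9 : 100.0 : 54.0 : 9.3

20.6 : 75.9 : 100.0 : 54.0 : 9.3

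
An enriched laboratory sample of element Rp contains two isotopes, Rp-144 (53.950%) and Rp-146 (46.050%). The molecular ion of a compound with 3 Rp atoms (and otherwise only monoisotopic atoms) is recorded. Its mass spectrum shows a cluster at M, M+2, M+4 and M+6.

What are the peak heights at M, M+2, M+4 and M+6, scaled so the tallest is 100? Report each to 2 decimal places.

The 3 Rp atoms are independent, so intensities follow the terms of (0.53950 + 0.46050)^3.
P(M) = 0.53950^3 = 0.157027
P(M+2) = 3 × 0.53950^2 × 0.46050^1 = 0.402100
P(M+4) = 3 × 0.53950^1 × 0.46050^2 = 0.343220
P(M+6) = 0.46050^3 = 0.097654
The M+2 peak is largest (0.402100); scaling to 100 gives 39.05 : 100.00 : 85.36 : 24.29.

39.05 : 100.00 : 85.36 : 24.29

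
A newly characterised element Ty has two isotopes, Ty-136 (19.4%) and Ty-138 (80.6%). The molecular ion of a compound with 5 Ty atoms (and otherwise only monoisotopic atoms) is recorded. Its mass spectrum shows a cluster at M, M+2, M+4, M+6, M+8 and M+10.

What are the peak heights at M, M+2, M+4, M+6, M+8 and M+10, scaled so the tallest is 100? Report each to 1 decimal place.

0.1 : 1.4 : 11.6 : 48.1 : 100.0 : 83.1

The 5 Ty atoms are independent, so intensities follow the terms of (0.194 + 0.806)^5.
P(M) = 0.194^5 = 0.000275
P(M+2) = 5 × 0.194^4 × 0.806^1 = 0.005708
P(M+4) = 10 × 0.194^3 × 0.806^2 = 0.047432
P(M+6) = 10 × 0.194^2 × 0.806^3 = 0.197065
P(M+8) = 5 × 0.194^1 × 0.806^4 = 0.409366
P(M+10) = 0.806^5 = 0.340154
The M+8 peak is largest (0.409366); scaling to 100 gives 0.1 : 1.4 : 11.6 : 48.1 : 100.0 : 83.1.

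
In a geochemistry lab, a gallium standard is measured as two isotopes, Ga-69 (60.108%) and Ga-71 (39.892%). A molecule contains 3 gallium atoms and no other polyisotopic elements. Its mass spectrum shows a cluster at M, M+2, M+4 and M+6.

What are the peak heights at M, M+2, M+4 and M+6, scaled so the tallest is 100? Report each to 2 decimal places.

Each Ga atom is independently Ga-69 (p = 0.60108) or Ga-71 (q = 0.39892); the cluster is the binomial expansion (p + q)^3.
P(M) = 0.60108^3 = 0.217169
P(M+2) = 3 × 0.60108^2 × 0.39892^1 = 0.432386
P(M+4) = 3 × 0.60108^1 × 0.39892^2 = 0.286963
P(M+6) = 0.39892^3 = 0.063483
The M+2 peak is largest (0.432386); scaling to 100 gives 50.23 : 100.00 : 66.37 : 14.68.

50.23 : 100.00 : 66.37 : 14.68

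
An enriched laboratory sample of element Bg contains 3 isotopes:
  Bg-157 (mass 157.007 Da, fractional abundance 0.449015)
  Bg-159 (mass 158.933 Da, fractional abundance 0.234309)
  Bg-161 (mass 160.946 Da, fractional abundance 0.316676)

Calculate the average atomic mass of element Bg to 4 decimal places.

Average mass = Σ (abundance × isotope mass) = 0.449015 × 157.007 + 0.234309 × 158.933 + 0.316676 × 160.946
= 70.49850 + 37.23943 + 50.96774 = 158.70567 Da

158.7057 Da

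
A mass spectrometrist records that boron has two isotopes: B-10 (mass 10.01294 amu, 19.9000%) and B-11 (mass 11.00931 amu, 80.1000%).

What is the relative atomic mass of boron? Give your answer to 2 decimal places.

10.81 amu

Weight each isotope mass by its fractional abundance: 0.199000 × 10.01294 + 0.801000 × 11.00931
= 1.992575 + 8.818457 = 10.811032 amu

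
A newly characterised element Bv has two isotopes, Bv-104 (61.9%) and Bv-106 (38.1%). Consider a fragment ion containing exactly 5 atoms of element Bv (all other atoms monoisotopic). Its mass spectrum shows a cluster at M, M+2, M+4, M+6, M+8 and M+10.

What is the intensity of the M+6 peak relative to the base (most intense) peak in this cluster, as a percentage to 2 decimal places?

Term probabilities: M 0.0909, M+2 0.2797, M+4 0.3443, M+6 0.2119, M+8 0.0652, M+10 0.0080. Base peak = M+4.
P(M+4) = C(5,2) × 0.619^3 × 0.381^2 = 10 × 0.23717666 × 0.145161 = 0.344288 (base)
P(M+6) = C(5,3) × 0.619^2 × 0.381^3 = 10 × 0.383161 × 0.05530634 = 0.211912
Relative intensity = 0.211912 / 0.344288 × 100 = 61.55

61.55%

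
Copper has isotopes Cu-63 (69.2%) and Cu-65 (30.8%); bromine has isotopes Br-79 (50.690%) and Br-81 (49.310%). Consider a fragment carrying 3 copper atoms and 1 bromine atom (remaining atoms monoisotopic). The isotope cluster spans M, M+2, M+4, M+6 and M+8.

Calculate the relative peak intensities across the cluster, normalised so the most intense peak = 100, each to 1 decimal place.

43.3 : 100.0 : 82.0 : 28.9 : 3.7

Copper pattern (n=3): 0.33137389 : 0.44247034 : 0.19693766 : 0.02921811
Bromine pattern (n=1): 0.5069 : 0.4931
Convolve the two distributions (both contribute in 2-u steps):
  M: 0.33137389×0.5069 = 0.167973
  M+2: 0.33137389×0.4931 + 0.44247034×0.5069 = 0.387689
  M+4: 0.44247034×0.4931 + 0.19693766×0.5069 = 0.318010
  M+6: 0.19693766×0.4931 + 0.02921811×0.5069 = 0.111921
  M+8: 0.02921811×0.4931 = 0.014407
Scale to base peak (0.387689) = 100: 43.3 : 100.0 : 82.0 : 28.9 : 3.7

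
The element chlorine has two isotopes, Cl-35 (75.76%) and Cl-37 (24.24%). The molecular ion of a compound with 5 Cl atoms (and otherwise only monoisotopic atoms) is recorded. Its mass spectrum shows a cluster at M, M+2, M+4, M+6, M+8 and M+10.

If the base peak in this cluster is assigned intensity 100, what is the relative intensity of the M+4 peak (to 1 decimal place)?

(0.7576 + 0.2424)^5 gives M 0.2496, M+2 0.3993, M+4 0.2555, M+6 0.0817, M+8 0.0131, M+10 0.0008; the largest is M+2.
P(M+2) = C(5,1) × 0.7576^4 × 0.2424^1 = 5 × 0.32942751 × 0.2424 = 0.399266 (base)
P(M+4) = C(5,2) × 0.7576^3 × 0.2424^2 = 10 × 0.4348304 × 0.05875776 = 0.255497
Relative intensity = 0.255497 / 0.399266 × 100 = 64.0

64.0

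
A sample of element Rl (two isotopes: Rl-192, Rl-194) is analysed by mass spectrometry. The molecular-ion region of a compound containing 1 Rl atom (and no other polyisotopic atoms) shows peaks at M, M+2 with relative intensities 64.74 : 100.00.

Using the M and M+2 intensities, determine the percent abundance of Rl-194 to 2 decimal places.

60.70%

Let p = fractional abundance of Rl-192. I(M+2)/I(M) = [C(1,1)·p^0·(1−p)] / p^1 = 1·(1−p)/p = 100.00/64.74 = 1.5446
(1−p)/p = 1.5446/1 = 1.5446  ⇒  p = 1/(1 + 1.5446) = 0.3930
Rl-192: 39.30%, Rl-194: 60.70%.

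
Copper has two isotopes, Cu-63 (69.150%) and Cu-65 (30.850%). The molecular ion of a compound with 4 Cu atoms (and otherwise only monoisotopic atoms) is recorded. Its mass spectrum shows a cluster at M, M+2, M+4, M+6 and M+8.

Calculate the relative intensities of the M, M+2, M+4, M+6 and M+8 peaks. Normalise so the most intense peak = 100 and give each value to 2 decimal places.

The 4 Cu atoms are independent, so intensities follow the terms of (0.69150 + 0.30850)^4.
P(M) = 0.69150^4 = 0.228649
P(M+2) = 4 × 0.69150^3 × 0.30850^1 = 0.408030
P(M+4) = 6 × 0.69150^2 × 0.30850^2 = 0.273052
P(M+6) = 4 × 0.69150^1 × 0.30850^3 = 0.081212
P(M+8) = 0.30850^4 = 0.009058
The M+2 peak is largest (0.408030); scaling to 100 gives 56.04 : 100.00 : 66.92 : 19.90 : 2.22.

56.04 : 100.00 : 66.92 : 19.90 : 2.22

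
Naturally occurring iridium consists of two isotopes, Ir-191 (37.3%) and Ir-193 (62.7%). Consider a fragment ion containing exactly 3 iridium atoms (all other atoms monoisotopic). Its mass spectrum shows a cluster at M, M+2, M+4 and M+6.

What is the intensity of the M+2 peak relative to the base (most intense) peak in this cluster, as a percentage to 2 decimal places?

59.49%

Term probabilities: M 0.0519, M+2 0.2617, M+4 0.4399, M+6 0.2465. Base peak = M+4.
P(M+4) = C(3,2) × 0.373^1 × 0.627^2 = 3 × 0.3730 × 0.393129 = 0.439911 (base)
P(M+2) = C(3,1) × 0.373^2 × 0.627^1 = 3 × 0.139129 × 0.6270 = 0.261702
Relative intensity = 0.261702 / 0.439911 × 100 = 59.49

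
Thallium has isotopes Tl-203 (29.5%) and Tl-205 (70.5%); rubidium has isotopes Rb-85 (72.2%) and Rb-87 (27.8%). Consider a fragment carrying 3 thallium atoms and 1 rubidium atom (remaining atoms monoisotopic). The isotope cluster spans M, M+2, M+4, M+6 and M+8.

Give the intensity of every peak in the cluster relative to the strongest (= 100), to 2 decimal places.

4.94 : 37.31 : 98.26 : 100.00 : 25.96

Thallium pattern (n=3): 0.02567237 : 0.18405787 : 0.43986713 : 0.35040263
Rubidium pattern (n=1): 0.7220 : 0.2780
Convolve the two distributions (both contribute in 2-u steps):
  M: 0.02567237×0.7220 = 0.018535
  M+2: 0.02567237×0.2780 + 0.18405787×0.7220 = 0.140027
  M+4: 0.18405787×0.2780 + 0.43986713×0.7220 = 0.368752
  M+6: 0.43986713×0.2780 + 0.35040263×0.7220 = 0.375274
  M+8: 0.35040263×0.2780 = 0.097412
Scale to base peak (0.375274) = 100: 4.94 : 37.31 : 98.26 : 100.00 : 25.96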